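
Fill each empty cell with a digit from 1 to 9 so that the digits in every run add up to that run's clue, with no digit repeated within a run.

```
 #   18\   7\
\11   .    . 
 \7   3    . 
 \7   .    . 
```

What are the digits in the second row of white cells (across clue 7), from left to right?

3 4

7 in 3 cells must be {1,2,4}.
R2C2 = 7 − 3 = 4 completes the 7 across.
Given what's placed, R3C1 must be 6 to fit the 7 across and 18 down.
R3C2 = 7 − 6 = 1 completes the 7 across.
R1C1 = 18 − 9 = 9 completes the 18 down.
R1C2 = 11 − 9 = 2 completes the 11 across.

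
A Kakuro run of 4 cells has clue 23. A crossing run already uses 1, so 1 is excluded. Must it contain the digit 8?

No

Counterexample: {2,5,7,9} sums to 23 under that restriction without using 8.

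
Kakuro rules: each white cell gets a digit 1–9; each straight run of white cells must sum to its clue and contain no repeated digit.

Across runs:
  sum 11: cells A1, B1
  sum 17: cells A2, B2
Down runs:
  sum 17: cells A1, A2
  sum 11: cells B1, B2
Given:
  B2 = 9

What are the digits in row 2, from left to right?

17 in 2 cells must be {8,9}.
B1 = 11 − 9 = 2 completes the 11 down.
A2 = 17 − 9 = 8 completes the 17 across.
A1 = 11 − 2 = 9 completes the 11 across.

8 9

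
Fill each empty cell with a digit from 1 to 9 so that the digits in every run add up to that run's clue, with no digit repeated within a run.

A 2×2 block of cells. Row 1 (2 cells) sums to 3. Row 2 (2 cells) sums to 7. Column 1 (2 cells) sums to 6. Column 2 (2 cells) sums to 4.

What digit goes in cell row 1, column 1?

3 in 2 cells must be {1,2}; 4 in 2 cells must be {1,3}.
The 3 across and the 4 down share only 1, so (1,2) = 1.
(2,2) = 4 − 1 = 3 completes the 4 down.
(1,1) = 3 − 1 = 2 completes the 3 across.
(2,1) = 7 − 3 = 4 completes the 7 across.

2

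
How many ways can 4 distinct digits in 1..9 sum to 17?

9

4 distinct digits from 1–9 sum between 10 and 30.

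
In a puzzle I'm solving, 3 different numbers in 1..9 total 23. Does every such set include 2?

No

The only way to make 23 from 3 distinct digits is {6,8,9}, which does not contain 2.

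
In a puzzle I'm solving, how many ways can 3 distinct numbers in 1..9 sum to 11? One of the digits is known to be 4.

2

3 distinct digits from 1–9 sum between 6 and 24.
Keeping only sets containing 4.
Enumerating: {1,4,6}, {2,4,5}.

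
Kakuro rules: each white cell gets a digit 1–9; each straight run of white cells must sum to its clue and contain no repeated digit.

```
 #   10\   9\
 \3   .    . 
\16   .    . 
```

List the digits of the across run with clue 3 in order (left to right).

3 in 2 cells must be {1,2}; 16 in 2 cells must be {7,9}.
The 16 across and the 9 down share only 7, so R2C2 = 7.
R1C2 = 9 − 7 = 2 completes the 9 down.
R2C1 = 16 − 7 = 9 completes the 16 across.
R1C1 = 3 − 2 = 1 completes the 3 across.

1, 2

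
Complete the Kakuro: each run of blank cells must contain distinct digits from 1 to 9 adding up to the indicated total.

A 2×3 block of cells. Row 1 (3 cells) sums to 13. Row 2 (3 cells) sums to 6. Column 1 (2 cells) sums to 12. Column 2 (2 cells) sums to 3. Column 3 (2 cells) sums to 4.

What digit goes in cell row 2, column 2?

2

6 in 3 cells must be {1,2,3}; 3 in 2 cells must be {1,2}; 4 in 2 cells must be {1,3}.
The 6 across and the 12 down share only 3, so (2,1) = 3.
Given what's placed, (2,3) must be 1 to fit the 6 across and 4 down.
(1,1) = 12 − 3 = 9 completes the 12 down.
(1,2) = 1: the only remaining digit allowed by both the 13 across and the 3 down.
(1,3) = 13 − 10 = 3 completes the 13 across.
(2,2) = 6 − 4 = 2 completes the 6 across.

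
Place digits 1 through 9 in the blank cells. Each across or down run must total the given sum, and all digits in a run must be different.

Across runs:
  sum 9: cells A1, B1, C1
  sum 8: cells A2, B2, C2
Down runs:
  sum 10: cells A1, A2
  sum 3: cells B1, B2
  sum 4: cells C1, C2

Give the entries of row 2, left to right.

3 in 2 cells must be {1,2}; 4 in 2 cells must be {1,3}.
Nothing is forced directly, so branch on B1, whose candidates are 1 or 2. If B1 = 1: that forces C1 = 3, B2 = 2, C2 = 1, after which A1 would have to be in {5} for the 9 across but in {1,2,3,4,6,7,8,9} for the 10 down — contradiction. So B1 = 2.
B2 = 3 − 2 = 1 completes the 3 down.
Given what's placed, C2 must be 3 to fit the 8 across and 4 down.
C1 = 4 − 3 = 1 completes the 4 down.
A2 = 8 − 4 = 4 completes the 8 across.
A1 = 9 − 3 = 6 completes the 9 across.

4, 1, 3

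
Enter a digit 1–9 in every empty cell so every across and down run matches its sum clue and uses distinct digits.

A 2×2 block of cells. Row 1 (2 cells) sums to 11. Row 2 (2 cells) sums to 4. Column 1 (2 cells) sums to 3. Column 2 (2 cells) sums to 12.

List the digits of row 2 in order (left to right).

4 in 2 cells must be {1,3}; 3 in 2 cells must be {1,2}.
The 11 across and the 3 down share only 2, so (1,1) = 2.
(1,2) = 11 − 2 = 9 completes the 11 across.
(2,1) = 3 − 2 = 1 completes the 3 down.
(2,2) = 4 − 1 = 3 completes the 4 across.

1, 3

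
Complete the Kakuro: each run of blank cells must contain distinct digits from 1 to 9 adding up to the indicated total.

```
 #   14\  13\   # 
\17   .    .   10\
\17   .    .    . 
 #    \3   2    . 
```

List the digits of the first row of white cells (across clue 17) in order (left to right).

17 in 2 cells must be {8,9}; 3 in 2 cells must be {1,2}.
R1C2 = 8: the only remaining digit allowed by both the 17 across and the 13 down.
R2C2 = 13 − 10 = 3 completes the 13 down.
R3C3 = 3 − 2 = 1 completes the 3 across.
R1C1 = 17 − 8 = 9 completes the 17 across.
R2C1 = 14 − 9 = 5 completes the 14 down.
R2C3 = 17 − 8 = 9 completes the 17 across.

9 8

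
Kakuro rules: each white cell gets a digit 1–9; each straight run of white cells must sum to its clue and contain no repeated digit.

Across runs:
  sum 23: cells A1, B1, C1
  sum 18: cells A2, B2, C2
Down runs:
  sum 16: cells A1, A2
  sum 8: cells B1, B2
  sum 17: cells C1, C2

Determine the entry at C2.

23 in 3 cells must be {6,8,9}; 16 in 2 cells must be {7,9}; 17 in 2 cells must be {8,9}.
The 23 across and the 16 down share only 9, so A1 = 9.
Given what's placed, B1 must be 6 to fit the 23 across and 8 down.
C1 = 23 − 15 = 8 completes the 23 across.
A2 = 16 − 9 = 7 completes the 16 down.
B2 = 8 − 6 = 2 completes the 8 down.
C2 = 18 − 9 = 9 completes the 18 across.

9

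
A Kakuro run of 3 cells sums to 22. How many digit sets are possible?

2

3 distinct digits from 1–9 sum between 6 and 24.
Enumerating: {5,8,9}, {6,7,9}.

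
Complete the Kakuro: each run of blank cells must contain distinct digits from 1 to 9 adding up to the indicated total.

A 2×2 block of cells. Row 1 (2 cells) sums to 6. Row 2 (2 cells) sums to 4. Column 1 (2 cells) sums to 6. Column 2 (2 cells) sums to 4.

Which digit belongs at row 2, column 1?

4 in 2 cells must be {1,3}.
The 6 across and the 4 down share only 1, so (1,2) = 1.
The 4 across and the 6 down share only 1, so (2,1) = 1.
(2,2) = 4 − 1 = 3 completes the 4 across.
(1,1) = 6 − 1 = 5 completes the 6 across.

1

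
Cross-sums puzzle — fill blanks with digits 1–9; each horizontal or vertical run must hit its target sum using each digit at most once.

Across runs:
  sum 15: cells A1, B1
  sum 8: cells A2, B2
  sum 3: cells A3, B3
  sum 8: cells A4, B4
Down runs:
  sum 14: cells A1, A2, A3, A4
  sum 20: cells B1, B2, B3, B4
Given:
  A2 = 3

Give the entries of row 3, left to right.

1 2

3 in 2 cells must be {1,2}.
B2 = 8 − 3 = 5 completes the 8 across.
No cell is forced outright now. A3 can only be 1 or 2 (the digits allowed by both its 3 across and its 14 down). If A3 = 2: that forces A1 = 8, B1 = 7, after which B3 would have to be in {1} for the 3 across but in {2,6} for the 20 down — contradiction. So A3 = 1.
B3 = 3 − 1 = 2 completes the 3 across.
Nothing is forced directly, so branch on A4, whose candidates are 2 or 6. If A4 = 6: then A1 would have to be in {6,7,8,9} for the 15 across but in {4} for the 14 down — contradiction. So A4 = 2.
A1 = 14 − 6 = 8 completes the 14 down.
B1 = 15 − 8 = 7 completes the 15 across.
B4 = 8 − 2 = 6 completes the 8 across.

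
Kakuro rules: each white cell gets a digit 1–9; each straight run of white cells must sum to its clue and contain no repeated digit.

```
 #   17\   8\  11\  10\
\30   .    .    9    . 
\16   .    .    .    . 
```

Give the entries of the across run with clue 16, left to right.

30 in 4 cells must be {6,7,8,9}; 17 in 2 cells must be {8,9}.
Given what's placed, R1C1 must be 8 to fit the 30 across and 17 down.
R2C1 = 17 − 8 = 9 completes the 17 down.
R2C3 = 11 − 9 = 2 completes the 11 down.
R2C2 = 1: the only remaining digit allowed by both the 16 across and the 8 down.
R2C4 = 16 − 12 = 4 completes the 16 across.
R1C2 = 8 − 1 = 7 completes the 8 down.
R1C4 = 30 − 24 = 6 completes the 30 across.

9, 1, 2, 4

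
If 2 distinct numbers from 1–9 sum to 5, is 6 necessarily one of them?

No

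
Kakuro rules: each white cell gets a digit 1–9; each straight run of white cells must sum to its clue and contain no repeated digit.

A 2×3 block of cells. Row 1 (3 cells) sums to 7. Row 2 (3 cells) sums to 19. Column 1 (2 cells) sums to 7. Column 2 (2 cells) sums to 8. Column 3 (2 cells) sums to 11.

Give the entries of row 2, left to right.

7 in 3 cells must be {1,2,4}.
Nothing is forced directly, so branch on (1,2), whose candidates are 1 or 2. If (1,2) = 2: that forces (1,3) = 4, (2,2) = 6, after which (2,3) would have to be in {4,5,8,9} for the 19 across but in {7} for the 11 down — contradiction. So (1,2) = 1.
(2,2) = 8 − 1 = 7 completes the 8 down.
Nothing is forced directly, so branch on (2,1), whose candidates are 3 or 4. If (2,1) = 4: then (1,1) would have to be in {2,4} for the 7 across but in {3} for the 7 down — contradiction. So (2,1) = 3.
(1,1) = 7 − 3 = 4 completes the 7 down.
(1,3) = 7 − 5 = 2 completes the 7 across.
(2,3) = 19 − 10 = 9 completes the 19 across.

3 7 9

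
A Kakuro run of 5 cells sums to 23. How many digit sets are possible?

5 distinct digits from 1–9 sum between 15 and 35.

11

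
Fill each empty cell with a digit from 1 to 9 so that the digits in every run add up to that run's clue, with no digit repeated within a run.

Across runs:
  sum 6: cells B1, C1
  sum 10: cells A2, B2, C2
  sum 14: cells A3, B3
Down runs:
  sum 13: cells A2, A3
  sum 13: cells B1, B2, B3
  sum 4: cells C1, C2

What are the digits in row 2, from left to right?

4 in 2 cells must be {1,3}.
The 6 across and the 4 down share only 1, so C1 = 1.
C2 = 4 − 1 = 3 completes the 4 down.
B1 = 6 − 1 = 5 completes the 6 across.
B3 = 6: the only remaining digit allowed by both the 14 across and the 13 down.
B2 = 13 − 11 = 2 completes the 13 down.
A3 = 14 − 6 = 8 completes the 14 across.
A2 = 10 − 5 = 5 completes the 10 across.

5 2 3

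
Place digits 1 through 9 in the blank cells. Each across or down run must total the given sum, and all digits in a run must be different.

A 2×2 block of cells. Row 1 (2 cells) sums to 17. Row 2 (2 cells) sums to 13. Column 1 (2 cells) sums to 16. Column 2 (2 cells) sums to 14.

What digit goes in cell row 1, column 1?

9

17 in 2 cells must be {8,9}; 16 in 2 cells must be {7,9}.
The 17 across and the 16 down share only 9, so (1,1) = 9.
(1,2) = 17 − 9 = 8 completes the 17 across.
(2,1) = 16 − 9 = 7 completes the 16 down.
(2,2) = 13 − 7 = 6 completes the 13 across.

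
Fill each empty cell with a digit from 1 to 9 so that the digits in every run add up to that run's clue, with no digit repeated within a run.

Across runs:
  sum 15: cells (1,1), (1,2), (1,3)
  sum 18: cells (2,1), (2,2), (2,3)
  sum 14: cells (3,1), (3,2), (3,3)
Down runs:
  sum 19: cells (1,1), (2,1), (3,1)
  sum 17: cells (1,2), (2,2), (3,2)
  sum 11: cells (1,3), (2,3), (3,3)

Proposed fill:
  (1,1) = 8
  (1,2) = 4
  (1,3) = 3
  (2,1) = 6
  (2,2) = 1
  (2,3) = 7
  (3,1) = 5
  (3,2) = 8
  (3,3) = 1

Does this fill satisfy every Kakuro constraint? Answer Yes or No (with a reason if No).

No — the across run (2,1)–(2,3) sums to 14, not 18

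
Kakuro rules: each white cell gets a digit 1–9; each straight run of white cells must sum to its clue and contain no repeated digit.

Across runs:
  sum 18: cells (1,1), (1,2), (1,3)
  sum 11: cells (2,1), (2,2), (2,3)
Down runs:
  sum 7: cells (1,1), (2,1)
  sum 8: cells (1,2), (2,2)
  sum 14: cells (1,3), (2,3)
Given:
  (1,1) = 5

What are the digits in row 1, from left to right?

5 7 6

(2,1) = 7 − 5 = 2 completes the 7 down.
Nothing is forced directly, so branch on (1,2), whose candidates are 6 or 7. If (1,2) = 6: then (1,3) would have to be in {7} for the 18 across but in {5,6,8,9} for the 14 down — contradiction. So (1,2) = 7.
(1,3) = 18 − 12 = 6 completes the 18 across.
(2,2) = 8 − 7 = 1 completes the 8 down.
(2,3) = 11 − 3 = 8 completes the 11 across.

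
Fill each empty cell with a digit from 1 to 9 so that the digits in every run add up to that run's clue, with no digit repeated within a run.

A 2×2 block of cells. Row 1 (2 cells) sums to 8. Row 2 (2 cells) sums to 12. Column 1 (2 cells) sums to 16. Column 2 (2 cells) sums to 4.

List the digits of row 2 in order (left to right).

16 in 2 cells must be {7,9}; 4 in 2 cells must be {1,3}.
The 8 across and the 16 down share only 7, so (1,1) = 7.
(1,2) = 8 − 7 = 1 completes the 8 across.
(2,1) = 16 − 7 = 9 completes the 16 down.
(2,2) = 12 − 9 = 3 completes the 12 across.

9 3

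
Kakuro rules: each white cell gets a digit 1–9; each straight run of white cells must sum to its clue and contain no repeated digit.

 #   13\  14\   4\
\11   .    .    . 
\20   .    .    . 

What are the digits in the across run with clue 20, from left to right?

9, 8, 3

4 in 2 cells must be {1,3}.
The 20 across and the 4 down share only 3, so R2C3 = 3.
R1C3 = 4 − 3 = 1 completes the 4 down.
Nothing is forced directly, so branch on R1C2, whose candidates are 6 or 8. If R1C2 = 8: then R1C1 would have to be in {2} for the 11 across but in {4,5,6,7,8,9} for the 13 down — contradiction. So R1C2 = 6.
R1C1 = 11 − 7 = 4 completes the 11 across.
R2C1 = 13 − 4 = 9 completes the 13 down.
R2C2 = 20 − 12 = 8 completes the 20 across.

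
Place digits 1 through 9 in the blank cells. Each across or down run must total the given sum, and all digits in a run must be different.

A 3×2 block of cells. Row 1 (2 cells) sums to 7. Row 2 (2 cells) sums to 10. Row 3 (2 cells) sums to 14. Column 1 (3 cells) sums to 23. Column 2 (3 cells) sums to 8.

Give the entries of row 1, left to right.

23 in 3 cells must be {6,8,9}.
The 7 across and the 23 down share only 6, so (1,1) = 6.
(1,2) = 7 − 6 = 1 completes the 7 across.
Given what's placed, (3,2) must be 5 to fit the 14 across and 8 down.
(2,2) = 8 − 6 = 2 completes the 8 down.
(3,1) = 14 − 5 = 9 completes the 14 across.
(2,1) = 10 − 2 = 8 completes the 10 across.

6, 1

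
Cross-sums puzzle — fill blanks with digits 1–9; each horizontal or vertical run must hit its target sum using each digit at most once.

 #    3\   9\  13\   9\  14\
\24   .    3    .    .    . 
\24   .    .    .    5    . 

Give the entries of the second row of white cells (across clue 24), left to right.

3 in 2 cells must be {1,2}.
R1C4 = 9 − 5 = 4 completes the 9 down.
R2C2 = 9 − 3 = 6 completes the 9 down.
Nothing is forced directly, so branch on R2C5, whose candidates are 8 or 9. If R2C5 = 9: then R1C5 would have to be in {1,2,6,7,8,9} for the 24 across but in {5} for the 14 down — contradiction. So R2C5 = 8.
R1C5 = 14 − 8 = 6 completes the 14 down.
Given what's placed, R2C3 must be 4 to fit the 24 across and 13 down.
Given what's placed, R1C1 must be 2 to fit the 24 across and 3 down.
R1C3 = 24 − 15 = 9 completes the 24 across.
R2C1 = 24 − 23 = 1 completes the 24 across.

1 6 4 5 8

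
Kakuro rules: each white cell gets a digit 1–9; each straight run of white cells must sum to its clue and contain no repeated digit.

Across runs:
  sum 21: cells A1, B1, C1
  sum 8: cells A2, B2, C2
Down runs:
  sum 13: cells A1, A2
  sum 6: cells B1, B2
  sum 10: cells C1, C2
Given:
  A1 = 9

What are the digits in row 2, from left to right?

A2 = 13 − 9 = 4 completes the 13 down.
Given what's placed, B2 must be 1 to fit the 8 across and 6 down.
C2 = 8 − 5 = 3 completes the 8 across.
B1 = 6 − 1 = 5 completes the 6 down.
C1 = 21 − 14 = 7 completes the 21 across.

4, 1, 3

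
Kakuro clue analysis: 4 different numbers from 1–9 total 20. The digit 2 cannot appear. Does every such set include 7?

Counterexample: {1,4,6,9} sums to 20 under that restriction without using 7.

No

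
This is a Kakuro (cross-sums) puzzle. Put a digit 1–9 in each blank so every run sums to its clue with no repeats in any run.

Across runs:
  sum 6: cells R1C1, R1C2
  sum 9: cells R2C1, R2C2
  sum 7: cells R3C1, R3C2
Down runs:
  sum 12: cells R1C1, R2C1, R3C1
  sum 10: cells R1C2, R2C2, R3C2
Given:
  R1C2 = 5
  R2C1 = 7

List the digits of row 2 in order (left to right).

7 2

R1C1 = 6 − 5 = 1 completes the 6 across.
R2C2 = 9 − 7 = 2 completes the 9 across.
R3C1 = 12 − 8 = 4 completes the 12 down.
R3C2 = 7 − 4 = 3 completes the 7 across.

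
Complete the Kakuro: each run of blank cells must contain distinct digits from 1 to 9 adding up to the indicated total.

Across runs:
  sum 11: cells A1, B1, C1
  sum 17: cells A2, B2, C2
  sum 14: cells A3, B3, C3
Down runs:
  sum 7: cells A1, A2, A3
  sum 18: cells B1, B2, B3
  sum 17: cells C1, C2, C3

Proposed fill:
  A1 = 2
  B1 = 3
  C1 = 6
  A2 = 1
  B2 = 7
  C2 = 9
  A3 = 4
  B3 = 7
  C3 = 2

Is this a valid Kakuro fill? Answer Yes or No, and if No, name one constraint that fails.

No — the across run A3–C3 sums to 13, not 14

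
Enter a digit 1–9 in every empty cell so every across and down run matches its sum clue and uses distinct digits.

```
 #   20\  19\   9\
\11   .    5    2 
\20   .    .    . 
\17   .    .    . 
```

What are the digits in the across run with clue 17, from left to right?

R1C1 = 11 − 7 = 4 completes the 11 across.
No cell is forced outright now. R2C1 can only be 7 or 9 (the digits allowed by both its 20 across and its 20 down). If R2C1 = 7: that forces R2C2 = 8, after which R2C3 would have to be in {5} for the 20 across but in {1,3,4,6} for the 9 down — contradiction. So R2C1 = 9.
R3C1 = 20 − 13 = 7 completes the 20 down.
No cell is forced outright now. R2C2 can only be 6 or 8 (the digits allowed by both its 20 across and its 19 down). If R2C2 = 6: then R2C3 would have to be in {5} for the 20 across but in {1,3,4,6} for the 9 down — contradiction. So R2C2 = 8.
R2C3 = 20 − 17 = 3 completes the 20 across.
R3C2 = 19 − 13 = 6 completes the 19 down.
R3C3 = 17 − 13 = 4 completes the 17 across.

7, 6, 4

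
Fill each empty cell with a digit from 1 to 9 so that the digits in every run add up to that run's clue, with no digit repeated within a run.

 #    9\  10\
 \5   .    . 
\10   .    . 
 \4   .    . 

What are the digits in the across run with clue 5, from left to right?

2 3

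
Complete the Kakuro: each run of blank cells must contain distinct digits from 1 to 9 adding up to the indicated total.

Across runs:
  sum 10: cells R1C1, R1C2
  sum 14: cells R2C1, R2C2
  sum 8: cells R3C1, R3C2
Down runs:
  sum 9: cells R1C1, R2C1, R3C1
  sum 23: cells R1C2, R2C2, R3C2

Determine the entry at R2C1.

23 in 3 cells must be {6,8,9}.
The 8 across and the 23 down share only 6, so R3C2 = 6.
R3C1 = 8 − 6 = 2 completes the 8 across.
Given what's placed, R2C1 must be 6 to fit the 14 across and 9 down.
R2C2 = 14 − 6 = 8 completes the 14 across.
R1C1 = 9 − 8 = 1 completes the 9 down.
R1C2 = 10 − 1 = 9 completes the 10 across.

6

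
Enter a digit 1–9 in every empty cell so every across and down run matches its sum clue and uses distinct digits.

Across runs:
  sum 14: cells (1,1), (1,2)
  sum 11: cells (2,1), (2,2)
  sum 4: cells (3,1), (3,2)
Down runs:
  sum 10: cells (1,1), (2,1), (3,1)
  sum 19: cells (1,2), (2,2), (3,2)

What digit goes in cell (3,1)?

1

4 in 2 cells must be {1,3}.
The 4 across and the 19 down share only 3, so (3,2) = 3.
Given what's placed, (1,2) must be 9 to fit the 14 across and 19 down.
(2,2) = 19 − 12 = 7 completes the 19 down.
(3,1) = 4 − 3 = 1 completes the 4 across.
(1,1) = 14 − 9 = 5 completes the 14 across.
(2,1) = 11 − 7 = 4 completes the 11 across.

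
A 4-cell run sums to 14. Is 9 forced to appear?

Counterexample: {1,2,3,8} sums to 14 without using 9.

No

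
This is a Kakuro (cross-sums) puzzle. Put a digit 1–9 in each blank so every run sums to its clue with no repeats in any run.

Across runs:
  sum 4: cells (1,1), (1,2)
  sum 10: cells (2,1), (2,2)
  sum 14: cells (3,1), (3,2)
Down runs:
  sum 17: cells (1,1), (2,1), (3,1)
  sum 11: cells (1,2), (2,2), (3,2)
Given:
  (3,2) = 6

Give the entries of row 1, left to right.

4 in 2 cells must be {1,3}.
(3,1) = 14 − 6 = 8 completes the 14 across.
Given what's placed, (1,1) must be 3 to fit the 4 across and 17 down.
(1,2) = 4 − 3 = 1 completes the 4 across.
(2,1) = 17 − 11 = 6 completes the 17 down.
(2,2) = 10 − 6 = 4 completes the 10 across.

3 1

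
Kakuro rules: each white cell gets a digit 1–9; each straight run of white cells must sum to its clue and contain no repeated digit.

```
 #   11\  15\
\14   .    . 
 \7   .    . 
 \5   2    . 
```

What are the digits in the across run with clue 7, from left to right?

R3C2 = 5 − 2 = 3 completes the 5 across.
Nothing is forced directly, so branch on R1C2, whose candidates are 5 or 8. If R1C2 = 5: then R1C1 would have to be in {9} for the 14 across but in {1,3,4,5,6,8} for the 11 down — contradiction. So R1C2 = 8.
R1C1 = 14 − 8 = 6 completes the 14 across.
R2C1 = 11 − 8 = 3 completes the 11 down.
R2C2 = 7 − 3 = 4 completes the 7 across.

3, 4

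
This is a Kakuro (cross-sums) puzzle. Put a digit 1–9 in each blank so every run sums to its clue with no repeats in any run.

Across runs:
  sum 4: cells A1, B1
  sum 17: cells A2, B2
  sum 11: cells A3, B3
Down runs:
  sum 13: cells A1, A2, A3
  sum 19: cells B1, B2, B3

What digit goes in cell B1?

3

4 in 2 cells must be {1,3}; 17 in 2 cells must be {8,9}.
The 4 across and the 19 down share only 3, so B1 = 3.
Given what's placed, B2 must be 9 to fit the 17 across and 19 down.
B3 = 19 − 12 = 7 completes the 19 down.
A1 = 4 − 3 = 1 completes the 4 across.
A2 = 17 − 9 = 8 completes the 17 across.
A3 = 11 − 7 = 4 completes the 11 across.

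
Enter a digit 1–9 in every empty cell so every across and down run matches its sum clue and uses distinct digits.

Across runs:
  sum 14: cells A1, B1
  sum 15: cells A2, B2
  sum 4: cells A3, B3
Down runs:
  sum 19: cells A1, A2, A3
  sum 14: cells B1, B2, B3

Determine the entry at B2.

4 in 2 cells must be {1,3}.
The 4 across and the 19 down share only 3, so A3 = 3.
B3 = 4 − 3 = 1 completes the 4 across.
Given what's placed, A1 must be 9 to fit the 14 across and 19 down.
B1 = 14 − 9 = 5 completes the 14 across.
A2 = 19 − 12 = 7 completes the 19 down.
B2 = 15 − 7 = 8 completes the 15 across.

8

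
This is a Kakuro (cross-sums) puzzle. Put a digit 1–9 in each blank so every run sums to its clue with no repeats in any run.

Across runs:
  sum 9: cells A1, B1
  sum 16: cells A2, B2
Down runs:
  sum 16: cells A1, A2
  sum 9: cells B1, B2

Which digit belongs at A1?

16 in 2 cells must be {7,9}.
The 9 across and the 16 down share only 7, so A1 = 7.
B1 = 9 − 7 = 2 completes the 9 across.
A2 = 16 − 7 = 9 completes the 16 down.
B2 = 16 − 9 = 7 completes the 16 across.

7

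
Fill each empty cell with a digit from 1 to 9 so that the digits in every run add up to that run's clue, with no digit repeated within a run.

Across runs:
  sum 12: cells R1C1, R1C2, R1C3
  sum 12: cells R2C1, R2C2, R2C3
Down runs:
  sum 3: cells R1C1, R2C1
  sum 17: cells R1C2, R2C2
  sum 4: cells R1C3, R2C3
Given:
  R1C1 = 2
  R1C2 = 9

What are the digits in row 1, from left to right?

2 9 1

3 in 2 cells must be {1,2}; 17 in 2 cells must be {8,9}; 4 in 2 cells must be {1,3}.
R1C3 = 12 − 11 = 1 completes the 12 across.
R2C1 = 3 − 2 = 1 completes the 3 down.
R2C2 = 17 − 9 = 8 completes the 17 down.
R2C3 = 12 − 9 = 3 completes the 12 across.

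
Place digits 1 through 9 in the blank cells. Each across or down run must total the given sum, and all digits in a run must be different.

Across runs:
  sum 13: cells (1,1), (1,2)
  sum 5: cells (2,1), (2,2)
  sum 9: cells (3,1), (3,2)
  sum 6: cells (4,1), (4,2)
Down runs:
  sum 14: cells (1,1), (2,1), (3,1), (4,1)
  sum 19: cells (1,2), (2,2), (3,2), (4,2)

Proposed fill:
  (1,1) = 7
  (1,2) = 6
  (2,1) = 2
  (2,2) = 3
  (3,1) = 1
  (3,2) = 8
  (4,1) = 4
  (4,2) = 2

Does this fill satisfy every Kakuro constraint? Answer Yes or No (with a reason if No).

Across: 7+6=13; 2+3=5; 1+8=9; 4+2=6. Down: 7+2+1+4=14; 6+3+8+2=19. No digit repeats within any run.

Yes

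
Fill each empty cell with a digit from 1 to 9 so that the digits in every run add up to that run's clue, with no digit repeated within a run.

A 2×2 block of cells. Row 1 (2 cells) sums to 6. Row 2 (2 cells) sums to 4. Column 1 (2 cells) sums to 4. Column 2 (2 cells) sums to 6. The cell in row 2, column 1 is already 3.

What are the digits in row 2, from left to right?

3 1

4 in 2 cells must be {1,3}.
(1,1) = 4 − 3 = 1 completes the 4 down.
(1,2) = 6 − 1 = 5 completes the 6 across.
(2,2) = 4 − 3 = 1 completes the 4 across.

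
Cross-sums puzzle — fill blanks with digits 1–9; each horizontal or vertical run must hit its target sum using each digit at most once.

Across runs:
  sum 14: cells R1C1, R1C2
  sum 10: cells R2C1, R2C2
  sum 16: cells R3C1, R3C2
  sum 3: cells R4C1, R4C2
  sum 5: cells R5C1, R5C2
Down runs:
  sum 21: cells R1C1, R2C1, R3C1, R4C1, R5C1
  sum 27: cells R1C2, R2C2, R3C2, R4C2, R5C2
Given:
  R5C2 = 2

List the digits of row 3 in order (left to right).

16 in 2 cells must be {7,9}; 3 in 2 cells must be {1,2}.
R4C2 = 1: the only remaining digit allowed by both the 3 across and the 27 down.
R5C1 = 5 − 2 = 3 completes the 5 across.
R4C1 = 3 − 1 = 2 completes the 3 across.
Nothing is forced directly, so branch on R1C2, whose candidates are 8 or 9. If R1C2 = 9: that forces R1C1 = 5, R3C1 = 7, after which R3C2 would have to be in {9} for the 16 across but in {7,8} for the 27 down — contradiction. So R1C2 = 8.
R1C1 = 14 − 8 = 6 completes the 14 across.
Given what's placed, R3C1 must be 9 to fit the 16 across and 21 down.
R3C2 = 16 − 9 = 7 completes the 16 across.

9, 7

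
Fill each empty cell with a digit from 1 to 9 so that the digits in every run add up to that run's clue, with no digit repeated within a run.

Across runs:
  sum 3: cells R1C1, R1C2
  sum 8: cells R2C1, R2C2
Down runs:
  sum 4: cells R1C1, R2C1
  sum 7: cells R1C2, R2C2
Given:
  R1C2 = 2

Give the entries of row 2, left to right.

3 in 2 cells must be {1,2}; 4 in 2 cells must be {1,3}.
R1C1 = 3 − 2 = 1 completes the 3 across.
R2C1 = 4 − 1 = 3 completes the 4 down.
R2C2 = 8 − 3 = 5 completes the 8 across.

3, 5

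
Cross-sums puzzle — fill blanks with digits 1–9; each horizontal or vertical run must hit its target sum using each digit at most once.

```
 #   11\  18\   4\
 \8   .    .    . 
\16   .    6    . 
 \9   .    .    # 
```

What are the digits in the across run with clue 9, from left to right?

1 8

4 in 2 cells must be {1,3}.
Nothing is forced directly, so branch on R2C3, whose candidates are 1 or 3. If R2C3 = 1: that forces R1C3 = 3, after which R2C1 would have to be in {9} for the 16 across but in {1,2,3,4,5,6,7,8} for the 11 down — contradiction. So R2C3 = 3.
R1C3 = 4 − 3 = 1 completes the 4 down.
R2C1 = 16 − 9 = 7 completes the 16 across.
R1C1 = 3: the only remaining digit allowed by both the 8 across and the 11 down.
R1C2 = 8 − 4 = 4 completes the 8 across.
R3C1 = 11 − 10 = 1 completes the 11 down.
R3C2 = 9 − 1 = 8 completes the 9 across.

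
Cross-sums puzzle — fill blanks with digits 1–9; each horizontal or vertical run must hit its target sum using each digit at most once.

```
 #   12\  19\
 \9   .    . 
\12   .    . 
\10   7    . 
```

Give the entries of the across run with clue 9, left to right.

2 7

R3C2 = 10 − 7 = 3 completes the 10 across.
R1C2 = 7: the only remaining digit allowed by both the 9 across and the 19 down.
R2C2 = 19 − 10 = 9 completes the 19 down.
R1C1 = 9 − 7 = 2 completes the 9 across.
R2C1 = 12 − 9 = 3 completes the 12 across.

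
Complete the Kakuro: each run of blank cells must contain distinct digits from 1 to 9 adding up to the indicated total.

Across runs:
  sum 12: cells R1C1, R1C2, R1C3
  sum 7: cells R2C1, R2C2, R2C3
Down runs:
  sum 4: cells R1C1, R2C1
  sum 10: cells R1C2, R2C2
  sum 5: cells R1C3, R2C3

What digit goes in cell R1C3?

7 in 3 cells must be {1,2,4}; 4 in 2 cells must be {1,3}.
The 7 across and the 4 down share only 1, so R2C1 = 1.
R1C1 = 4 − 1 = 3 completes the 4 down.
Nothing is forced directly, so branch on R2C2, whose candidates are 2 or 4. If R2C2 = 4: then R1C2 would have to be in {1,2,4,5,7,8} for the 12 across but in {6} for the 10 down — contradiction. So R2C2 = 2.
R1C2 = 10 − 2 = 8 completes the 10 down.
R1C3 = 12 − 11 = 1 completes the 12 across.
R2C3 = 7 − 3 = 4 completes the 7 across.

1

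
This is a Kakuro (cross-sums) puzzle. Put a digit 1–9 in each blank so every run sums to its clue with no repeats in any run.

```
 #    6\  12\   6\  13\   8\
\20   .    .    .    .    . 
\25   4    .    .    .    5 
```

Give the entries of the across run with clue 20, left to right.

R1C1 = 6 − 4 = 2 completes the 6 down.
R1C5 = 8 − 5 = 3 completes the 8 down.
No cell is forced outright now. R2C3 can only be 1 or 2 (the digits allowed by both its 25 across and its 6 down). If R2C3 = 2: that forces R1C3 = 4, R2C2 = 8, R2C4 = 6, after which R1C2 would have to be in {5,6} for the 20 across but in {4} for the 12 down — contradiction. So R2C3 = 1.
R1C3 = 6 − 1 = 5 completes the 6 down.
Nothing is forced directly, so branch on R1C2, whose candidates are 4 or 9. If R1C2 = 9: then R1C4 would have to be in {1} for the 20 across but in {4,5,6,7,8,9} for the 13 down — contradiction. So R1C2 = 4.
R1C4 = 20 − 14 = 6 completes the 20 across.
R2C2 = 12 − 4 = 8 completes the 12 down.
R2C4 = 25 − 18 = 7 completes the 25 across.

2 4 5 6 3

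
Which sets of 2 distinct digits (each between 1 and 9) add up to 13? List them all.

2 distinct digits from 1–9 sum between 3 and 17.

{4,9}; {5,8}; {6,7}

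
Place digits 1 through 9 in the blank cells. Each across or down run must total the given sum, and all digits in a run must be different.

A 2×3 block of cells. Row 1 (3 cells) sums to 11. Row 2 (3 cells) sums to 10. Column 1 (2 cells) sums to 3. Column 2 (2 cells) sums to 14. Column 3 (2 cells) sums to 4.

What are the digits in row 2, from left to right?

1, 6, 3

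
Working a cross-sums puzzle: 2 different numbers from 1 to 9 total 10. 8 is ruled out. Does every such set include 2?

No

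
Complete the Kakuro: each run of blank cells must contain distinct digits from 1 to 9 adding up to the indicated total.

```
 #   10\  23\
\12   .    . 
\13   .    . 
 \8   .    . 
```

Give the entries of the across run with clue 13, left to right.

23 in 3 cells must be {6,8,9}.
The 8 across and the 23 down share only 6, so R3C2 = 6.
R3C1 = 8 − 6 = 2 completes the 8 across.
Nothing is forced directly, so branch on R1C2, whose candidates are 8 or 9. If R1C2 = 8: then R1C1 would have to be in {4} for the 12 across but in {1,3,5,7} for the 10 down — contradiction. So R1C2 = 9.
R1C1 = 12 − 9 = 3 completes the 12 across.
R2C1 = 10 − 5 = 5 completes the 10 down.
R2C2 = 13 − 5 = 8 completes the 13 across.

5, 8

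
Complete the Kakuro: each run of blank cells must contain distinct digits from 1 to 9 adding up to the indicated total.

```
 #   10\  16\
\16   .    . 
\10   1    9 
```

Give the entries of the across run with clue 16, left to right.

9 7

16 in 2 cells must be {7,9}.
R1C1 = 10 − 1 = 9 completes the 10 down.
R1C2 = 16 − 9 = 7 completes the 16 across.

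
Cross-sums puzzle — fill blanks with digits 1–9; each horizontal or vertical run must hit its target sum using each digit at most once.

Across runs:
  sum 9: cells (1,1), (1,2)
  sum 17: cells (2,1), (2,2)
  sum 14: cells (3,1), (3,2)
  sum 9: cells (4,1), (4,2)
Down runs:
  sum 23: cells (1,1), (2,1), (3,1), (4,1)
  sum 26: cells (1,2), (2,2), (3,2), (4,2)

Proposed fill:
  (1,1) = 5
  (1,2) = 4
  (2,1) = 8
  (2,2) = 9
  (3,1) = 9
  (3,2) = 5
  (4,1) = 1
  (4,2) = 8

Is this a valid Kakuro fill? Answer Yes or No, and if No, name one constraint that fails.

Across: 5+4=9; 8+9=17; 9+5=14; 1+8=9. Down: 5+8+9+1=23; 4+9+5+8=26. No digit repeats within any run.

Yes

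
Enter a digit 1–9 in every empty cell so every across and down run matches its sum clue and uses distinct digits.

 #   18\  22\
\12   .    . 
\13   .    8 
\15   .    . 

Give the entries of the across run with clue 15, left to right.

6 9

R2C1 = 13 − 8 = 5 completes the 13 across.
R3C2 = 9: the only remaining digit allowed by both the 15 across and the 22 down.
R1C2 = 22 − 17 = 5 completes the 22 down.
R3C1 = 15 − 9 = 6 completes the 15 across.
R1C1 = 12 − 5 = 7 completes the 12 across.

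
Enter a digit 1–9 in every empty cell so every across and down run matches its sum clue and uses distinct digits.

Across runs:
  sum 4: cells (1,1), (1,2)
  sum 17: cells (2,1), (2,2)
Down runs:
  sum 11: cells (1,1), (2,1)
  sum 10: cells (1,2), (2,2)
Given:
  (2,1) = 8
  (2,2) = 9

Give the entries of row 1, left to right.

3 1

4 in 2 cells must be {1,3}; 17 in 2 cells must be {8,9}.
(1,1) = 11 − 8 = 3 completes the 11 down.
(1,2) = 4 − 3 = 1 completes the 4 across.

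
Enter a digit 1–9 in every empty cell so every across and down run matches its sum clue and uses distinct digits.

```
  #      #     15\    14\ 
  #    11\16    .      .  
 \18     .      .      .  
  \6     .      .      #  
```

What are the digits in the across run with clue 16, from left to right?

7 9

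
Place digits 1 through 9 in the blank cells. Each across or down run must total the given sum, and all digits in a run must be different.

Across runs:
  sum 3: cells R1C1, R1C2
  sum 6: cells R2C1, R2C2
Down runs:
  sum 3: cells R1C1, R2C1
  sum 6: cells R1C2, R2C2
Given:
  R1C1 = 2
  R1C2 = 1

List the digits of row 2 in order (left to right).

3 in 2 cells must be {1,2}.
R2C1 = 3 − 2 = 1 completes the 3 down.
R2C2 = 6 − 1 = 5 completes the 6 across.

1 5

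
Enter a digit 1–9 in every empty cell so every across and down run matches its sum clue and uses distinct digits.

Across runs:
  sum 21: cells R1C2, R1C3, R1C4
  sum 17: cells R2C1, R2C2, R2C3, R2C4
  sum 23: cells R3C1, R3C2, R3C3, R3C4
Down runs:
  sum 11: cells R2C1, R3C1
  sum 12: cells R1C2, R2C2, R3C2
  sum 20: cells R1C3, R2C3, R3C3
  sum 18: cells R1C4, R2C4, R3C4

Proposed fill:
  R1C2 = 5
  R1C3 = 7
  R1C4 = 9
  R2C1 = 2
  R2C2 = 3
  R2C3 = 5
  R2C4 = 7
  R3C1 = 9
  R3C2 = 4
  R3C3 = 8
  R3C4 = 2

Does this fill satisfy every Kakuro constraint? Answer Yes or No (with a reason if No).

Yes

Across: 5+7+9=21; 2+3+5+7=17; 9+4+8+2=23. Down: 2+9=11; 5+3+4=12; 7+5+8=20; 9+7+2=18. No digit repeats within any run.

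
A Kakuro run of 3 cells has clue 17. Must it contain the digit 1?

Counterexample: {2,6,9} sums to 17 without using 1.

No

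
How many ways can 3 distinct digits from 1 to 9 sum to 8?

2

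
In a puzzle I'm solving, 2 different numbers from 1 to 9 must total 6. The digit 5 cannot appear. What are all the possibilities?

2 distinct digits from 1–9 sum between 3 and 17.
Dropping sets that contain 5.
Only one set works: {2,4}.

{2,4}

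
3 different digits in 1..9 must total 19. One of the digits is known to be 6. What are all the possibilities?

{4,6,9}; {5,6,8}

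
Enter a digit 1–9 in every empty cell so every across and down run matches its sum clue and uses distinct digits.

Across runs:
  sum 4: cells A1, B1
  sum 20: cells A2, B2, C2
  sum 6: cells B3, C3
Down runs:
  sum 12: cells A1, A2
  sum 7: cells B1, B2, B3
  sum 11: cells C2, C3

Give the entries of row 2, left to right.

9, 4, 7

4 in 2 cells must be {1,3}; 7 in 3 cells must be {1,2,4}.
The 4 across and the 12 down share only 3, so A1 = 3.
B1 = 4 − 3 = 1 completes the 4 across.
A2 = 12 − 3 = 9 completes the 12 down.
B2 = 4: the only remaining digit allowed by both the 20 across and the 7 down.
C2 = 20 − 13 = 7 completes the 20 across.
B3 = 7 − 5 = 2 completes the 7 down.
C3 = 6 − 2 = 4 completes the 6 across.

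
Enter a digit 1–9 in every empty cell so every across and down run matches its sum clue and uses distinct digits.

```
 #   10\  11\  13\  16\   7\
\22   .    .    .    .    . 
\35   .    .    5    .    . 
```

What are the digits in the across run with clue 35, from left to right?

8 7 5 9 6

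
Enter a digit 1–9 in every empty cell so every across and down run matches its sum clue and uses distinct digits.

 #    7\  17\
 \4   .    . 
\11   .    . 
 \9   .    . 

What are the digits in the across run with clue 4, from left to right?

1 3

4 in 2 cells must be {1,3}; 7 in 3 cells must be {1,2,4}.
The 4 across and the 7 down share only 1, so R1C1 = 1.
R1C2 = 4 − 1 = 3 completes the 4 across.
Nothing is forced directly, so branch on R2C1, whose candidates are 2 or 4. If R2C1 = 4: then R2C2 would have to be in {7} for the 11 across but in {5,6,8,9} for the 17 down — contradiction. So R2C1 = 2.
R2C2 = 11 − 2 = 9 completes the 11 across.
R3C1 = 7 − 3 = 4 completes the 7 down.
R3C2 = 9 − 4 = 5 completes the 9 across.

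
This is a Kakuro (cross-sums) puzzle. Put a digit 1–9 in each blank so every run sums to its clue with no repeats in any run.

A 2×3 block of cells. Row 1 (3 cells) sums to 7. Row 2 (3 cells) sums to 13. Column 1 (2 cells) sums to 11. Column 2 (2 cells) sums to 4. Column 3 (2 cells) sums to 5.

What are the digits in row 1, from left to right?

7 in 3 cells must be {1,2,4}; 4 in 2 cells must be {1,3}.
The 7 across and the 4 down share only 1, so (1,2) = 1.
(2,2) = 4 − 1 = 3 completes the 4 down.
Nothing is forced directly, so branch on (1,1), whose candidates are 2 or 4. If (1,1) = 4: that forces (1,3) = 2, after which (2,1) would have to be in {1,2,4,6,8,9} for the 13 across but in {7} for the 11 down — contradiction. So (1,1) = 2.
(1,3) = 7 − 3 = 4 completes the 7 across.
(2,1) = 11 − 2 = 9 completes the 11 down.
(2,3) = 13 − 12 = 1 completes the 13 across.

2, 1, 4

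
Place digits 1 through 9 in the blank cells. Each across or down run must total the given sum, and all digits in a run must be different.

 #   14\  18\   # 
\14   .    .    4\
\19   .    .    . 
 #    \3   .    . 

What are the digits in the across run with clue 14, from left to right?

5 9

3 in 2 cells must be {1,2}; 4 in 2 cells must be {1,3}.
The 19 across and the 4 down share only 3, so R2C3 = 3.
R3C3 = 4 − 3 = 1 completes the 4 down.
R2C1 = 9: the only remaining digit allowed by both the 19 across and the 14 down.
R2C2 = 19 − 12 = 7 completes the 19 across.
R3C2 = 3 − 1 = 2 completes the 3 across.
R1C1 = 14 − 9 = 5 completes the 14 down.
R1C2 = 14 − 5 = 9 completes the 14 across.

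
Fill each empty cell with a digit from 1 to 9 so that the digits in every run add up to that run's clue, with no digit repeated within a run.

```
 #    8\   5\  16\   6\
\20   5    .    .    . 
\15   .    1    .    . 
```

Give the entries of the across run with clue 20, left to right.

5 4 9 2

16 in 2 cells must be {7,9}.
R1C2 = 5 − 1 = 4 completes the 5 down.
R1C3 = 9: the only remaining digit allowed by both the 20 across and the 16 down.
R1C4 = 20 − 18 = 2 completes the 20 across.
R2C1 = 8 − 5 = 3 completes the 8 down.
R2C3 = 16 − 9 = 7 completes the 16 down.
R2C4 = 15 − 11 = 4 completes the 15 across.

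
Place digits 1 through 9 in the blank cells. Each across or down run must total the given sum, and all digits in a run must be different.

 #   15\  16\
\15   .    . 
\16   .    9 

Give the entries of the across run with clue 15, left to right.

16 in 2 cells must be {7,9}.
R1C2 = 16 − 9 = 7 completes the 16 down.
R2C1 = 16 − 9 = 7 completes the 16 across.
R1C1 = 15 − 7 = 8 completes the 15 across.

8 7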